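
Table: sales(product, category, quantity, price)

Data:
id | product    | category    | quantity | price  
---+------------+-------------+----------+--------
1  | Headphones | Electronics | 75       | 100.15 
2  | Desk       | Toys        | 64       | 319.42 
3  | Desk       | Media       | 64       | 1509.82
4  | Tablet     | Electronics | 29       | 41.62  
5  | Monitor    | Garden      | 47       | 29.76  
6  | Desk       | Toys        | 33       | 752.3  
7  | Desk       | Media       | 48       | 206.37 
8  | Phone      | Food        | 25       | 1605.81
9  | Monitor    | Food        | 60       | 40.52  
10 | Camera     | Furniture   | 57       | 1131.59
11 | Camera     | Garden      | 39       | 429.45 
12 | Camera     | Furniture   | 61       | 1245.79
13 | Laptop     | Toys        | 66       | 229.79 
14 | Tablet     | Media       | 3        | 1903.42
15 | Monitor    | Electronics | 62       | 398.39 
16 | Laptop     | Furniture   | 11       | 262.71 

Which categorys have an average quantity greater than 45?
SELECT category, AVG(quantity)
FROM sales
GROUP BY category
HAVING AVG(quantity) > 45

Result:
  Electronics: avg=55.33
  Toys: avg=54.33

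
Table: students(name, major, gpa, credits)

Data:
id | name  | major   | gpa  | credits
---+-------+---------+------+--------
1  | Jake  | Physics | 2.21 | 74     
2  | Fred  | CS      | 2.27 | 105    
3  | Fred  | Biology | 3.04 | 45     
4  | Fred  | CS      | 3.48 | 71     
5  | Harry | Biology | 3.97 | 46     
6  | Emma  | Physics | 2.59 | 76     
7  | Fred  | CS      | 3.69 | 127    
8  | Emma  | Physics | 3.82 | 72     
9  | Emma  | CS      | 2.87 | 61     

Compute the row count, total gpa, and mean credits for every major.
SELECT major,
       COUNT(*) as cnt,
       SUM(gpa) as total_gpa,
       AVG(credits) as avg_credits
FROM students
GROUP BY major

Result:
  Biology: 2 records, 7.01 total gpa, 45.50 avg credits
  CS: 4 records, 12.31 total gpa, 91.00 avg credits
  Physics: 3 records, 8.62 total gpa, 74.00 avg credits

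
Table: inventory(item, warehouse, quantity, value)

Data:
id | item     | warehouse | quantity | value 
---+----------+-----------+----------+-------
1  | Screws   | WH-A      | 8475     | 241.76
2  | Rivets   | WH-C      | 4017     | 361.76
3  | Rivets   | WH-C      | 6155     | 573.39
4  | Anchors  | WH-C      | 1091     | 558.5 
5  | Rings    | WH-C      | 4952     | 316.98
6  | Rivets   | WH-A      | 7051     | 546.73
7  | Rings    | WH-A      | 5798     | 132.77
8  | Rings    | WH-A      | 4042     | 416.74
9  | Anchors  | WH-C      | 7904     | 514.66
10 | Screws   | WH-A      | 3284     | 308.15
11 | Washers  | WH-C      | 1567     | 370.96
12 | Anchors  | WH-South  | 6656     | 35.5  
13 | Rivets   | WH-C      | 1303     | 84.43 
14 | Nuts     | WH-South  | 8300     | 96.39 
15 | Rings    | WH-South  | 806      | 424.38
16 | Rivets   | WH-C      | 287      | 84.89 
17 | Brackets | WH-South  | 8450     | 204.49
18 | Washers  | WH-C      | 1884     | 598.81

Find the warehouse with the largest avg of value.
SELECT warehouse, AVG(value) as val
FROM inventory
GROUP BY warehouse
ORDER BY val DESC
LIMIT 1

Result: WH-C with avg(value) = 384.93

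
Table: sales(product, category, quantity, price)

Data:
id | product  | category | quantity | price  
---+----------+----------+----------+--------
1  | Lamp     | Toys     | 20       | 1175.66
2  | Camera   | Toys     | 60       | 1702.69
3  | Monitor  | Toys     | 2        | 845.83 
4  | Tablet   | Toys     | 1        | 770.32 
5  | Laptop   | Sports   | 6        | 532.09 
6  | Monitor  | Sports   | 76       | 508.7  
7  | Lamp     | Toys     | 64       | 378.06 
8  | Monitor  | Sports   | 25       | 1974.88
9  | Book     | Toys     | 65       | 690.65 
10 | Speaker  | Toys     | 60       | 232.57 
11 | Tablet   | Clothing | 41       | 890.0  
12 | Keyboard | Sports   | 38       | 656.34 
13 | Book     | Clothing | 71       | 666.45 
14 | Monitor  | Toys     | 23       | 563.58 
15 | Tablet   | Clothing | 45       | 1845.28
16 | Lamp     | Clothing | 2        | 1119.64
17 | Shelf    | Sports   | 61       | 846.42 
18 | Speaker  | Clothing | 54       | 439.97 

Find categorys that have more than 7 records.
SELECT category, COUNT(*) as cnt
FROM sales
GROUP BY category
HAVING COUNT(*) > 7

Result:
  Toys: 8

Note: HAVING filters groups after aggregation, WHERE filters rows before.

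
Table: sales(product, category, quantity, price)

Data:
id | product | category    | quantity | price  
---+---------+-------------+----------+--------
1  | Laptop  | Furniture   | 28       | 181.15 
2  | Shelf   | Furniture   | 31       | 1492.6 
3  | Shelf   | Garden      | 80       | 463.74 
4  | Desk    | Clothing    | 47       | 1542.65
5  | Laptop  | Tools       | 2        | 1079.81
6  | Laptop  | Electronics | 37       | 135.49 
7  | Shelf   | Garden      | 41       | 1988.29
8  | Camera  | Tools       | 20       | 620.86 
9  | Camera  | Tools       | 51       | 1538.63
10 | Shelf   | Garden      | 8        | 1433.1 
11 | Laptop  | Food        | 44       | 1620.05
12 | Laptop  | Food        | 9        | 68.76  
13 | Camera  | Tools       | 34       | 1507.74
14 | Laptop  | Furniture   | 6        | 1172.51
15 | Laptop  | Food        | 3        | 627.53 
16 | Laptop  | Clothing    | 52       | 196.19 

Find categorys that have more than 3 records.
SELECT category, COUNT(*) as cnt
FROM sales
GROUP BY category
HAVING COUNT(*) > 3

Result:
  Tools: 4

Note: HAVING filters groups after aggregation, WHERE filters rows before.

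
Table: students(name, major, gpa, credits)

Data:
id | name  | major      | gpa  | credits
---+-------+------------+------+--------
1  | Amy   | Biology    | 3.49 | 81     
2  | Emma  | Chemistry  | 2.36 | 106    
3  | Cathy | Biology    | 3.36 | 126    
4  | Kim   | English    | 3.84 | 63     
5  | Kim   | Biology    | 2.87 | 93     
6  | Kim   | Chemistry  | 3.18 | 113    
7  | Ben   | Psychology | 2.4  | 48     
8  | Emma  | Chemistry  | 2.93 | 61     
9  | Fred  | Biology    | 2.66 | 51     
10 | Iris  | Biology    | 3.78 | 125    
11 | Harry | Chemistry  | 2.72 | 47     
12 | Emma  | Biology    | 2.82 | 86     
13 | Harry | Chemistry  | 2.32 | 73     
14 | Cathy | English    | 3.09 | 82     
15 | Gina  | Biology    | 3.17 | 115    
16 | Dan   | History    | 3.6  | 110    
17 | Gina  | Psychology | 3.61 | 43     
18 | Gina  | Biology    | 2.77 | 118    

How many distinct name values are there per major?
SELECT major, COUNT(DISTINCT name)
FROM students
GROUP BY major

Result:
  Biology: 7 distinct
  Chemistry: 3 distinct
  English: 2 distinct
  History: 1 distinct
  Psychology: 2 distinct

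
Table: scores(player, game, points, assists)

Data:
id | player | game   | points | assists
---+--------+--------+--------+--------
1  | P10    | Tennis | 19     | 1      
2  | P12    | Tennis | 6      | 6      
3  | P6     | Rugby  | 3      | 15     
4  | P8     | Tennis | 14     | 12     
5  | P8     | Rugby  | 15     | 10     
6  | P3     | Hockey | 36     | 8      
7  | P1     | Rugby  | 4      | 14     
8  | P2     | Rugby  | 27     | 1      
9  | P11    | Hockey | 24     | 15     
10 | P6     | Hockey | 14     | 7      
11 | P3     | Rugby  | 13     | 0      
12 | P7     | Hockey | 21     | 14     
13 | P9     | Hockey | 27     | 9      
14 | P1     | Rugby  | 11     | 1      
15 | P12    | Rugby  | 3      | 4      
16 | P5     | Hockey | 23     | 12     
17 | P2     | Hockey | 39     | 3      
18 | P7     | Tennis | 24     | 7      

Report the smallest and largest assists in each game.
SELECT game, MIN(assists), MAX(assists)
FROM scores
GROUP BY game

Result:
  Hockey: min=3, max=15
  Rugby: min=0, max=15
  Tennis: min=1, max=12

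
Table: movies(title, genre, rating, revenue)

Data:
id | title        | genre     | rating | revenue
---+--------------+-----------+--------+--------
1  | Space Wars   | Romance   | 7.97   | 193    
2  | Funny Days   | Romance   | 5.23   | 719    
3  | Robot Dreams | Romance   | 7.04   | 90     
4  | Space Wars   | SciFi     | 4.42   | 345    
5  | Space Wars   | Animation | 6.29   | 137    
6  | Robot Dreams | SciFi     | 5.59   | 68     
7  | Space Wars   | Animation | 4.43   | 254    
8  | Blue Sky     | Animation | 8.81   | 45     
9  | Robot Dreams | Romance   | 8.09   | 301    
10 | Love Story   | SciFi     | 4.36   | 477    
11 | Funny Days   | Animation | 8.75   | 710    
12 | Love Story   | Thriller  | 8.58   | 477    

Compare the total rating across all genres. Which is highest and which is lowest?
SELECT genre, SUM(rating)
FROM movies
GROUP BY genre
ORDER BY SUM(rating)

All groups:
  Thriller: 8.58
  SciFi: 14.37
  Animation: 28.28
  Romance: 28.33

Highest: Romance (28.33)
Lowest: Thriller (8.58)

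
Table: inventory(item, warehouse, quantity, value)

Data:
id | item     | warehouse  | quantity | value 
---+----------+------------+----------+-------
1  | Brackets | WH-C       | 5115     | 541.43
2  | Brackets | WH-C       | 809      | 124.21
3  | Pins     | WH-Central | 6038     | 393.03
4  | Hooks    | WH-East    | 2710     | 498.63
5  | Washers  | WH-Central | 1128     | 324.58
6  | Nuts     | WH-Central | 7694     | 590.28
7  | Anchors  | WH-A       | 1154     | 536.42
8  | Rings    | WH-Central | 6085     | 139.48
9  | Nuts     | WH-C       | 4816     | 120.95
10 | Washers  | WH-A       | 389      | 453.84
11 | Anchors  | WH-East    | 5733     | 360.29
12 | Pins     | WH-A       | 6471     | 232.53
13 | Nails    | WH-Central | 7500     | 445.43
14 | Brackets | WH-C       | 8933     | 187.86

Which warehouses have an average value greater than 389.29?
SELECT warehouse, AVG(value)
FROM inventory
GROUP BY warehouse
HAVING AVG(value) > 389.29

Result:
  WH-A: avg=407.60
  WH-East: avg=429.46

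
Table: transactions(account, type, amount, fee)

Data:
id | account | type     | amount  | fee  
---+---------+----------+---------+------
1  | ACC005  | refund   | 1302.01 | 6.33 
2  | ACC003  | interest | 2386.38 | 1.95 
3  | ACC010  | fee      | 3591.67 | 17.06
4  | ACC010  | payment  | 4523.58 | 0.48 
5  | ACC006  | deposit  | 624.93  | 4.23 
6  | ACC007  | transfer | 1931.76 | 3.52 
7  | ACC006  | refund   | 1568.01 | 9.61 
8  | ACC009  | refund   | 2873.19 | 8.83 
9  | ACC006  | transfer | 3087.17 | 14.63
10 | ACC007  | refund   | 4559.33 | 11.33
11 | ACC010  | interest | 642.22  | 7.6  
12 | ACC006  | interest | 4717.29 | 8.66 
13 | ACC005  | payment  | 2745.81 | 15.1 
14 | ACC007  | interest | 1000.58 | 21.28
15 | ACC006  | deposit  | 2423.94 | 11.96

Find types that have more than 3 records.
SELECT type, COUNT(*) as cnt
FROM transactions
GROUP BY type
HAVING COUNT(*) > 3

Result:
  interest: 4
  refund: 4

Note: HAVING filters groups after aggregation, WHERE filters rows before.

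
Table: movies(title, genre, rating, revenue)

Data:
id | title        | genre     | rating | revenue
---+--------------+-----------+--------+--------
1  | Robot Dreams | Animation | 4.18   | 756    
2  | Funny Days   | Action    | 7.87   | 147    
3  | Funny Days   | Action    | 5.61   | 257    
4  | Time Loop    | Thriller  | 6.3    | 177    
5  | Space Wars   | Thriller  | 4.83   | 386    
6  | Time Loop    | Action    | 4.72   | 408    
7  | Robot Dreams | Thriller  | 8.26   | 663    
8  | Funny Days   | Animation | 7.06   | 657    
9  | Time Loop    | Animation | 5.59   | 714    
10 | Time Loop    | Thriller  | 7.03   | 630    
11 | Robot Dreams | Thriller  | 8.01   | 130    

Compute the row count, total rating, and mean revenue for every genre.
SELECT genre,
       COUNT(*) as cnt,
       SUM(rating) as total_rating,
       AVG(revenue) as avg_revenue
FROM movies
GROUP BY genre

Result:
  Action: 3 records, 18.20 total rating, 270.67 avg revenue
  Animation: 3 records, 16.83 total rating, 709.00 avg revenue
  Thriller: 5 records, 34.43 total rating, 397.20 avg revenue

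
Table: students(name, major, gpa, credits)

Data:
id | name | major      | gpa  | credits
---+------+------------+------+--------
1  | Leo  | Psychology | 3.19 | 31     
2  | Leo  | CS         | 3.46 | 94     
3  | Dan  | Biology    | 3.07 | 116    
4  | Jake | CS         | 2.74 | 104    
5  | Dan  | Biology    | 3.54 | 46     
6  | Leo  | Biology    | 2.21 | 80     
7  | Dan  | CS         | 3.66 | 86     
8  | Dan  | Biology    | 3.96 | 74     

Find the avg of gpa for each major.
SELECT major, AVG(gpa) as result
FROM students
GROUP BY major

Result:
  Biology: 3.20
  CS: 3.29
  Psychology: 3.19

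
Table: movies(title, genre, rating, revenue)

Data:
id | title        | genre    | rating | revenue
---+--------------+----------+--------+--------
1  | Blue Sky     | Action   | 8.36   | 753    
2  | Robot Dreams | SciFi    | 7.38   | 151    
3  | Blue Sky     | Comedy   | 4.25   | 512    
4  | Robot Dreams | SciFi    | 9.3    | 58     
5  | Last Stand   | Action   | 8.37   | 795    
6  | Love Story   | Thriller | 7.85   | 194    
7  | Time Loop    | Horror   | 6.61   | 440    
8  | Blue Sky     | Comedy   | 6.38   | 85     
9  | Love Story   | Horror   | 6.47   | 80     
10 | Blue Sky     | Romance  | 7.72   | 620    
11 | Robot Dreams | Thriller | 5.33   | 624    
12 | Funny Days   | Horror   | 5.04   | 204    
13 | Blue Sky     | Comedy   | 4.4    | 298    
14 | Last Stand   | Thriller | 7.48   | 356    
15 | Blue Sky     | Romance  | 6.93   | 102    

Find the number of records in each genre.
SELECT genre, COUNT(*) as count
FROM movies
GROUP BY genre

Result:
  Action: 2
  Comedy: 3
  Horror: 3
  Romance: 2
  SciFi: 2
  Thriller: 3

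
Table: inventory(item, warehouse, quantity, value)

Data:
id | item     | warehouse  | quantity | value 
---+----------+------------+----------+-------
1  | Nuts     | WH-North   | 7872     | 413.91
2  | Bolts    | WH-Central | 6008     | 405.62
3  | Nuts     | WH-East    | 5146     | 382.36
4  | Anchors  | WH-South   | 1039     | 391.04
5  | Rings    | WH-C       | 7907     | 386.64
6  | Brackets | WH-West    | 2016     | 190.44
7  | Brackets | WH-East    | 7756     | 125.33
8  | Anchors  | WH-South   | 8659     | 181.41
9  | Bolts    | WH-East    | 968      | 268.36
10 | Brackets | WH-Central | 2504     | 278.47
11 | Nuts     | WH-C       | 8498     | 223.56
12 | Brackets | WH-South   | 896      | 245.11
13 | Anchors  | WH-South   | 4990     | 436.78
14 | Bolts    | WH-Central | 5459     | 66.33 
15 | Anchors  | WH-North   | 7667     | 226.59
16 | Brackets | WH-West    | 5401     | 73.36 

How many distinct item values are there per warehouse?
SELECT warehouse, COUNT(DISTINCT item)
FROM inventory
GROUP BY warehouse

Result:
  WH-C: 2 distinct
  WH-Central: 2 distinct
  WH-East: 3 distinct
  WH-North: 2 distinct
  WH-South: 2 distinct
  WH-West: 1 distinct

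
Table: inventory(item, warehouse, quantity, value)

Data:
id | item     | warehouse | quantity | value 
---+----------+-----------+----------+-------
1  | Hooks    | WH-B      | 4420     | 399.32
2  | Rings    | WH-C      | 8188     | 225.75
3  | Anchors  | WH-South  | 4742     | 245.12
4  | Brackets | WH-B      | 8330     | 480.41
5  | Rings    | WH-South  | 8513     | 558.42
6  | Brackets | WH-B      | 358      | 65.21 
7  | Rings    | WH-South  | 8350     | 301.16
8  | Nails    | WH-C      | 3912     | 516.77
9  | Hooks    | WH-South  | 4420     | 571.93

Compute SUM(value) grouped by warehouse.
SELECT warehouse, SUM(value) as result
FROM inventory
GROUP BY warehouse

Result:
  WH-B: 944.94
  WH-C: 742.52
  WH-South: 1676.63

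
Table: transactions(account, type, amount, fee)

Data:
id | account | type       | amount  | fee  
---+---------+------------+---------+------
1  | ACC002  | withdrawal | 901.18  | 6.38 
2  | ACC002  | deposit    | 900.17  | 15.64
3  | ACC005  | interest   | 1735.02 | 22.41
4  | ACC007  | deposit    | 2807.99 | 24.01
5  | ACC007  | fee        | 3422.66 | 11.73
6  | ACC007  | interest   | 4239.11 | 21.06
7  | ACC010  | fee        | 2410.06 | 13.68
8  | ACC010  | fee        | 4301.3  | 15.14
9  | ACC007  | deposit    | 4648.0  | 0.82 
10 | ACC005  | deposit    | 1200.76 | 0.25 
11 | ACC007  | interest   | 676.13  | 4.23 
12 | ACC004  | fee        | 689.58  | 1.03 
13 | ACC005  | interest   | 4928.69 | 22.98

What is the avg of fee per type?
SELECT type, AVG(fee) as result
FROM transactions
GROUP BY type

Result:
  deposit: 10.18
  fee: 10.40
  interest: 17.67
  withdrawal: 6.38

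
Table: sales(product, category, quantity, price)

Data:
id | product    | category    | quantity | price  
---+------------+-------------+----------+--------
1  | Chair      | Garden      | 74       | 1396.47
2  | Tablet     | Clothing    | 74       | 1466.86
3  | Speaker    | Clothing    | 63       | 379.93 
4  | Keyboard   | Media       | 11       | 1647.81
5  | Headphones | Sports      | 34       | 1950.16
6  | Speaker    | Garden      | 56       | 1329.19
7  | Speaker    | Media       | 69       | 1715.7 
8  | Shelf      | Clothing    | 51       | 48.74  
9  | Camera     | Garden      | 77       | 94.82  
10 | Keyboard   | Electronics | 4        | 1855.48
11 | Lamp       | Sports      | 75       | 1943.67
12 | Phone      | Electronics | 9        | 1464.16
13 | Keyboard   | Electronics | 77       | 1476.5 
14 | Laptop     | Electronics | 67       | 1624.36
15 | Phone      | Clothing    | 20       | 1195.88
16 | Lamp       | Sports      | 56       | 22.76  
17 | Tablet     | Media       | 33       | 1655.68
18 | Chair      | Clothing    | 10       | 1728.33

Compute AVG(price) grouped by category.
SELECT category, AVG(price) as result
FROM sales
GROUP BY category

Result:
  Clothing: 963.95
  Electronics: 1605.13
  Garden: 940.16
  Media: 1673.06
  Sports: 1305.53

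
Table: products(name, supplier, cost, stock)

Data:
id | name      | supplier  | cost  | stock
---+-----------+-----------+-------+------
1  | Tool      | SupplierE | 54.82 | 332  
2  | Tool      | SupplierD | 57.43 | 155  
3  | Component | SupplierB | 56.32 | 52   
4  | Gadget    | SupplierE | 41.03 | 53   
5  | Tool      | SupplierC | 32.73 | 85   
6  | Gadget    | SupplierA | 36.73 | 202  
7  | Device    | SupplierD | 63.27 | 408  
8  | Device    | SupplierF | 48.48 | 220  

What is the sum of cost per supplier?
SELECT supplier, SUM(cost) as result
FROM products
GROUP BY supplier

Result:
  SupplierA: 36.73
  SupplierB: 56.32
  SupplierC: 32.73
  SupplierD: 120.70
  SupplierE: 95.85
  SupplierF: 48.48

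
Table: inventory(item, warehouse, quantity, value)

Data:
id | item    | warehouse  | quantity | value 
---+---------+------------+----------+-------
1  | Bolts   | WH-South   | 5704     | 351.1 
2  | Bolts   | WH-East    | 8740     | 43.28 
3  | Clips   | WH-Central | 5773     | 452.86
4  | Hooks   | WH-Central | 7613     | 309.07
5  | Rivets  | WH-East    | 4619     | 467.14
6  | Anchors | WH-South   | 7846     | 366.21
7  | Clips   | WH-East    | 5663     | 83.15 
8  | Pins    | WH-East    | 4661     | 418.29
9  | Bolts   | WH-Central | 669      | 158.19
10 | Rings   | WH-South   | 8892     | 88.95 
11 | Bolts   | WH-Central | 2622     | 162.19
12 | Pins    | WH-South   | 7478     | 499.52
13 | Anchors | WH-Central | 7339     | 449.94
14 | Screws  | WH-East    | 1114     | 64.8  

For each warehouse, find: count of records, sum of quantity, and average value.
SELECT warehouse,
       COUNT(*) as cnt,
       SUM(quantity) as total_quantity,
       AVG(value) as avg_value
FROM inventory
GROUP BY warehouse

Result:
  WH-Central: 5 records, 24016 total quantity, 306.45 avg value
  WH-East: 5 records, 24797 total quantity, 215.33 avg value
  WH-South: 4 records, 29920 total quantity, 326.45 avg value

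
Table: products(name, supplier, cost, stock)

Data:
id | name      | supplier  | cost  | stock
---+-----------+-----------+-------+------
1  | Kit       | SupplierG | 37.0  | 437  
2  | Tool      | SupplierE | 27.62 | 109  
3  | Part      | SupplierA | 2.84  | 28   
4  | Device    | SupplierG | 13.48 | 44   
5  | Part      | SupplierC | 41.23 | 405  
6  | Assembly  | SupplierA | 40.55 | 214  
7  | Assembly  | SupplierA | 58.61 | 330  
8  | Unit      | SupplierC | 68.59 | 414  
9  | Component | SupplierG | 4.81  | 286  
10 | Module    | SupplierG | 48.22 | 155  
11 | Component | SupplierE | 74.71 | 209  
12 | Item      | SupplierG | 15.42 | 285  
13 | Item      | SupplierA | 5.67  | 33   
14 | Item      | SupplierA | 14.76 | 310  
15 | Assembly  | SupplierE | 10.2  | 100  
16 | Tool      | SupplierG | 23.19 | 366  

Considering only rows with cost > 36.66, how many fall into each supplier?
SELECT supplier, COUNT(*)
FROM products
WHERE cost > 36.66
GROUP BY supplier

Note: WHERE filters rows before grouping.

Result:
  SupplierA: 2
  SupplierC: 2
  SupplierE: 1
  SupplierG: 2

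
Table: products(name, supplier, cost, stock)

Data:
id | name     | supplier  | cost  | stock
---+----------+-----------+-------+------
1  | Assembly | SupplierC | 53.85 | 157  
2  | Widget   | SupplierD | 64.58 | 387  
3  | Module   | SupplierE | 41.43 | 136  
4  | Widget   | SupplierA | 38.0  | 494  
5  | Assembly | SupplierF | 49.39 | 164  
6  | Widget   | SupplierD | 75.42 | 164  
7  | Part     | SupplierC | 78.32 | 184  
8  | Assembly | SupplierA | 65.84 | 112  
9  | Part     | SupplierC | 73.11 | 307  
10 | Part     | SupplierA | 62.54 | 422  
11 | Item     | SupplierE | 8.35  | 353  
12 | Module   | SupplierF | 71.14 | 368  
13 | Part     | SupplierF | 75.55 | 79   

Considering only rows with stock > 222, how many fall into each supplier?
SELECT supplier, COUNT(*)
FROM products
WHERE stock > 222
GROUP BY supplier

Note: WHERE filters rows before grouping.

Result:
  SupplierA: 2
  SupplierC: 1
  SupplierD: 1
  SupplierE: 1
  SupplierF: 1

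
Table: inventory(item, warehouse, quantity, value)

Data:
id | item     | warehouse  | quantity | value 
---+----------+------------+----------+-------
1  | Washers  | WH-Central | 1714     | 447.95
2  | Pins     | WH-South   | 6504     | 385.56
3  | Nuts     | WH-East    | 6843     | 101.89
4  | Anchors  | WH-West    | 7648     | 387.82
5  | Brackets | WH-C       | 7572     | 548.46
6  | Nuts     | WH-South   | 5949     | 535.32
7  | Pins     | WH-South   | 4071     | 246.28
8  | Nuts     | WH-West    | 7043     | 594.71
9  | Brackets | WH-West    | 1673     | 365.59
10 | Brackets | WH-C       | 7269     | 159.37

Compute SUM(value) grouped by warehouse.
SELECT warehouse, SUM(value) as result
FROM inventory
GROUP BY warehouse

Result:
  WH-C: 707.83
  WH-Central: 447.95
  WH-East: 101.89
  WH-South: 1167.16
  WH-West: 1348.12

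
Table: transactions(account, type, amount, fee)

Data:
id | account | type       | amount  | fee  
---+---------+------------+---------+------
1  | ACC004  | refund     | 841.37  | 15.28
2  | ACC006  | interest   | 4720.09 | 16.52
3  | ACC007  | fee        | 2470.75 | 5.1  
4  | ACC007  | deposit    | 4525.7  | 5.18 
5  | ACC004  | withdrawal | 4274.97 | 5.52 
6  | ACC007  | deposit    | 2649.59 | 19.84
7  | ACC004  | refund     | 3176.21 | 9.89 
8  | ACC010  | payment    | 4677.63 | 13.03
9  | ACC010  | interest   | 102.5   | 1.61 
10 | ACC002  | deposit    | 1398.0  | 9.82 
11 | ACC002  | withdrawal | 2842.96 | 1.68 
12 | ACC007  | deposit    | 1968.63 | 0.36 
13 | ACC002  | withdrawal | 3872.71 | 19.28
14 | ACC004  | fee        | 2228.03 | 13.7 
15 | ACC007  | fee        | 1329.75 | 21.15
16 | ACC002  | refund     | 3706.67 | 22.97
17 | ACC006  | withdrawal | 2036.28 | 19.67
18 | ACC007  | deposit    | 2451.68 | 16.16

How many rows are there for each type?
SELECT type, COUNT(*) as count
FROM transactions
GROUP BY type

Result:
  deposit: 5
  fee: 3
  interest: 2
  payment: 1
  refund: 3
  withdrawal: 4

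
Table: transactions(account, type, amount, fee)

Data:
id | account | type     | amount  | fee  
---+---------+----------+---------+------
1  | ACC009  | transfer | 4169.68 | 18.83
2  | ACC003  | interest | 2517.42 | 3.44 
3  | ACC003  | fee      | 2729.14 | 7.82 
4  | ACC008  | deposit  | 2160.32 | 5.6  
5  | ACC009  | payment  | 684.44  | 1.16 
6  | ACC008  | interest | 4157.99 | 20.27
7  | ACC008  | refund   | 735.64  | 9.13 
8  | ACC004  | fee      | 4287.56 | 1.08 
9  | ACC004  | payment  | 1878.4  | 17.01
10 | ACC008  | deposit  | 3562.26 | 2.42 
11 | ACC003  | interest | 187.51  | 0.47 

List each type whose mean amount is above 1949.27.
SELECT type, AVG(amount)
FROM transactions
GROUP BY type
HAVING AVG(amount) > 1949.27

Result:
  deposit: avg=2861.29
  fee: avg=3508.35
  interest: avg=2287.64
  transfer: avg=4169.68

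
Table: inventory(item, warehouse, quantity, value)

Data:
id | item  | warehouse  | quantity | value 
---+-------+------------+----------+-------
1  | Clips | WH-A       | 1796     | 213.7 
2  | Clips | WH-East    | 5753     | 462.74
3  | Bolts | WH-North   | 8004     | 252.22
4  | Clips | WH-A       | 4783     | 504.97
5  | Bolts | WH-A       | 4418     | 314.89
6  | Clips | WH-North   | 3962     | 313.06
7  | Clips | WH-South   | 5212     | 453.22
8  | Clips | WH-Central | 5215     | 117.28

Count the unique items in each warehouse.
SELECT warehouse, COUNT(DISTINCT item)
FROM inventory
GROUP BY warehouse

Result:
  WH-A: 2 distinct
  WH-Central: 1 distinct
  WH-East: 1 distinct
  WH-North: 2 distinct
  WH-South: 1 distinct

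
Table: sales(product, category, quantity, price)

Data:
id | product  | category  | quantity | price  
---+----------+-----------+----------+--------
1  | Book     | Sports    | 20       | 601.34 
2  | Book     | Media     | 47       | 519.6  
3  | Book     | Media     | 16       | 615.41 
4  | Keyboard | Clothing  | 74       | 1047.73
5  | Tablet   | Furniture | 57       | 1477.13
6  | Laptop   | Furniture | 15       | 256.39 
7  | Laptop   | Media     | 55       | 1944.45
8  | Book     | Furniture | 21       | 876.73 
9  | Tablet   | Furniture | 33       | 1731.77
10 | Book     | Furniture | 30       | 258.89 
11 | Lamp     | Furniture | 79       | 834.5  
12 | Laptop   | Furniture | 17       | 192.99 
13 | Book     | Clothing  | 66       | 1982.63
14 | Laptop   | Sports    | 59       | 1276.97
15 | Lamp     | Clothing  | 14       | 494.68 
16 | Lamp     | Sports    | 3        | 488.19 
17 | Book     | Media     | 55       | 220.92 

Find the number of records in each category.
SELECT category, COUNT(*) as count
FROM sales
GROUP BY category

Result:
  Clothing: 3
  Furniture: 7
  Media: 4
  Sports: 3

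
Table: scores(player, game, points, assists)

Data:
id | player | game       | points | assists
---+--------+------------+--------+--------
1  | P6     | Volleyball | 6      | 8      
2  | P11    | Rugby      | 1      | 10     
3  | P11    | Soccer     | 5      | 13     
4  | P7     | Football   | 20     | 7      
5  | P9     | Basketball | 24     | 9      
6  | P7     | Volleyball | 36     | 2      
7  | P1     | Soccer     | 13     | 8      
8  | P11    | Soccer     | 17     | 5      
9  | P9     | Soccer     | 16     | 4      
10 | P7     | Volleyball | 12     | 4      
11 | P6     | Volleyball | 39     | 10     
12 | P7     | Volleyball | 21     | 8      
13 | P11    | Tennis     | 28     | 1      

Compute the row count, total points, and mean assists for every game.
SELECT game,
       COUNT(*) as cnt,
       SUM(points) as total_points,
       AVG(assists) as avg_assists
FROM scores
GROUP BY game

Result:
  Basketball: 1 records, 24 total points, 9.00 avg assists
  Football: 1 records, 20 total points, 7.00 avg assists
  Rugby: 1 records, 1 total points, 10.00 avg assists
  Soccer: 4 records, 51 total points, 7.50 avg assists
  Tennis: 1 records, 28 total points, 1.00 avg assists
  Volleyball: 5 records, 114 total points, 6.40 avg assists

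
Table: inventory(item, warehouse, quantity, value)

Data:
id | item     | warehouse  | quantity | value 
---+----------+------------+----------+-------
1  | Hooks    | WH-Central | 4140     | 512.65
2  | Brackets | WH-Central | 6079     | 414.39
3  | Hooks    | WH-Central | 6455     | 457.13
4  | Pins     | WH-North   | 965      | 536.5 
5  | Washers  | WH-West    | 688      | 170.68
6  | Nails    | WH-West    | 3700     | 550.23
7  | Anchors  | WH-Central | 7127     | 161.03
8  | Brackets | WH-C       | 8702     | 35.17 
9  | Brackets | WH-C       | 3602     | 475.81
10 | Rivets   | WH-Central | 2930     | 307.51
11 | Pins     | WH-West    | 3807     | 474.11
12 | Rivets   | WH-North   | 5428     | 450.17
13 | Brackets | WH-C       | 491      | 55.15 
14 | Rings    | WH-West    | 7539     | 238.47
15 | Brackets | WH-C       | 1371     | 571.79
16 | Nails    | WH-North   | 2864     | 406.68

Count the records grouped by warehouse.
SELECT warehouse, COUNT(*) as count
FROM inventory
GROUP BY warehouse

Result:
  WH-C: 4
  WH-Central: 5
  WH-North: 3
  WH-West: 4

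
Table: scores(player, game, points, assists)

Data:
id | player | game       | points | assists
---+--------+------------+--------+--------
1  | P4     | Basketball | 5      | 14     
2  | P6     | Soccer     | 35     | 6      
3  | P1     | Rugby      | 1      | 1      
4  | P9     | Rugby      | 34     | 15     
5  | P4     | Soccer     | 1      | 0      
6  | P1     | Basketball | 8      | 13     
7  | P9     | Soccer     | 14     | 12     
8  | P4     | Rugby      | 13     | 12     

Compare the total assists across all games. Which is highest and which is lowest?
SELECT game, SUM(assists)
FROM scores
GROUP BY game
ORDER BY SUM(assists)

All groups:
  Soccer: 18
  Basketball: 27
  Rugby: 28

Highest: Rugby (28)
Lowest: Soccer (18)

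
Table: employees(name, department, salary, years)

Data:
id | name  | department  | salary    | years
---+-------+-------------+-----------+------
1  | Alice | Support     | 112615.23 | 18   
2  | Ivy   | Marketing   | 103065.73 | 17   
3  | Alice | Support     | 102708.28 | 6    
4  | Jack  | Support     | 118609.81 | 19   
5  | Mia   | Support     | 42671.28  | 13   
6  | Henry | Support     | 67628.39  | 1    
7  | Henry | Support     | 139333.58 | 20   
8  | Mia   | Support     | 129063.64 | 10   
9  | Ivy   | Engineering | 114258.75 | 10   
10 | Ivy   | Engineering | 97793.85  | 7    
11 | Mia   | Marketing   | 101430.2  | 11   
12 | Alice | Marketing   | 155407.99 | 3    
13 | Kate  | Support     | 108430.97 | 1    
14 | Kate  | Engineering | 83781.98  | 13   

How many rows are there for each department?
SELECT department, COUNT(*) as count
FROM employees
GROUP BY department

Result:
  Engineering: 3
  Marketing: 3
  Support: 8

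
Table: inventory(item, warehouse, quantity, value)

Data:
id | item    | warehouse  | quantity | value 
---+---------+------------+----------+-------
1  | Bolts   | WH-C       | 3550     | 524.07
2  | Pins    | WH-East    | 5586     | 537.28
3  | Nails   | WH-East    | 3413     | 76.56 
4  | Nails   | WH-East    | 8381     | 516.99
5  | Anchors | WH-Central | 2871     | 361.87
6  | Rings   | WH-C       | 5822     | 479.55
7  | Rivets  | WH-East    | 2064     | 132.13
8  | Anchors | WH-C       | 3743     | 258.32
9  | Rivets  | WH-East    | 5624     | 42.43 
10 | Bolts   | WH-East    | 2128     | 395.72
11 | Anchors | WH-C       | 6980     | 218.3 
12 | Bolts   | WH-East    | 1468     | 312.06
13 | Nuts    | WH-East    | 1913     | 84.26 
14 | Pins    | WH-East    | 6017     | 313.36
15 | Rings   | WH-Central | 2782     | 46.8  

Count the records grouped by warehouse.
SELECT warehouse, COUNT(*) as count
FROM inventory
GROUP BY warehouse

Result:
  WH-C: 4
  WH-Central: 2
  WH-East: 9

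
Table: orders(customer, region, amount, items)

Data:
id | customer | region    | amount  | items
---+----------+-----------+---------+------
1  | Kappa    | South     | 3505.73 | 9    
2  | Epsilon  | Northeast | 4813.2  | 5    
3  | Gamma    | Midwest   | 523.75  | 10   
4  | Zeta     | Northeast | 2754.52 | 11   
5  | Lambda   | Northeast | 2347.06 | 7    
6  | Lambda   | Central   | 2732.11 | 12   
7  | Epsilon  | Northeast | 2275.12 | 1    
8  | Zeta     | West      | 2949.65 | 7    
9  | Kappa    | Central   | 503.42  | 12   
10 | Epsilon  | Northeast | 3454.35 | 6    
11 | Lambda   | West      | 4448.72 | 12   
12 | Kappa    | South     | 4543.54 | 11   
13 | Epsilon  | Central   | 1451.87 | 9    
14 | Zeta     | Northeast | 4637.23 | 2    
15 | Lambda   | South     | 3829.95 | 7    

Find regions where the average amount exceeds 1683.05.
SELECT region, AVG(amount)
FROM orders
GROUP BY region
HAVING AVG(amount) > 1683.05

Result:
  Northeast: avg=3380.25
  South: avg=3959.74
  West: avg=3699.19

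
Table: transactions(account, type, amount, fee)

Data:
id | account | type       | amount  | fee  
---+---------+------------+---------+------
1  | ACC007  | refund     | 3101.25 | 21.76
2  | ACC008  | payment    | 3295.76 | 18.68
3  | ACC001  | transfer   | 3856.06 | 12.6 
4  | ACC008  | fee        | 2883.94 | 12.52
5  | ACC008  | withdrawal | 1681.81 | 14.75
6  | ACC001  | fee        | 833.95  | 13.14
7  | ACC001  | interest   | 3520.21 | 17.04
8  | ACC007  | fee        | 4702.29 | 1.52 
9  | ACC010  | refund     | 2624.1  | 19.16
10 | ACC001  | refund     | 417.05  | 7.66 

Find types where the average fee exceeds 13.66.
SELECT type, AVG(fee)
FROM transactions
GROUP BY type
HAVING AVG(fee) > 13.66

Result:
  interest: avg=17.04
  payment: avg=18.68
  refund: avg=16.19
  withdrawal: avg=14.75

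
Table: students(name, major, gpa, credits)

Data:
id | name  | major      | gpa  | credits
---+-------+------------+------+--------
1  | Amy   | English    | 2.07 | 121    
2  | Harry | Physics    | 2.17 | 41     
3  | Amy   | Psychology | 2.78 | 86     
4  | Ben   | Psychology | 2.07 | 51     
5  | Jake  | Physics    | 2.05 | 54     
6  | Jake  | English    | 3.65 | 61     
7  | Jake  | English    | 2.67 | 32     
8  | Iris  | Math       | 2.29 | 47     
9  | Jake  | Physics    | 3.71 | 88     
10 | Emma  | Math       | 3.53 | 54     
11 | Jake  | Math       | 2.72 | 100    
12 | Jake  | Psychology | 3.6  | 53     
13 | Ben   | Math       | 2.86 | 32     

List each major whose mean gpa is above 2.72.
SELECT major, AVG(gpa)
FROM students
GROUP BY major
HAVING AVG(gpa) > 2.72

Result:
  English: avg=2.80
  Math: avg=2.85
  Psychology: avg=2.82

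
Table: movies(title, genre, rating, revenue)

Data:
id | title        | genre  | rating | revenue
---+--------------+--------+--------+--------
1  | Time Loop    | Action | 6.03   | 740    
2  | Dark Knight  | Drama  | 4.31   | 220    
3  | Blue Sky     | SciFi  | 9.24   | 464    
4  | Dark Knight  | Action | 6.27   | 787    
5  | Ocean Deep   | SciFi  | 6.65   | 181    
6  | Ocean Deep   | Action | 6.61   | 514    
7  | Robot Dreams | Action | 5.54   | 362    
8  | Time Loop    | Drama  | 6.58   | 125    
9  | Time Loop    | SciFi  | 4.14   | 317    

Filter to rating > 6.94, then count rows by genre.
SELECT genre, COUNT(*)
FROM movies
WHERE rating > 6.94
GROUP BY genre

Note: WHERE filters rows before grouping.

Result:
  SciFi: 1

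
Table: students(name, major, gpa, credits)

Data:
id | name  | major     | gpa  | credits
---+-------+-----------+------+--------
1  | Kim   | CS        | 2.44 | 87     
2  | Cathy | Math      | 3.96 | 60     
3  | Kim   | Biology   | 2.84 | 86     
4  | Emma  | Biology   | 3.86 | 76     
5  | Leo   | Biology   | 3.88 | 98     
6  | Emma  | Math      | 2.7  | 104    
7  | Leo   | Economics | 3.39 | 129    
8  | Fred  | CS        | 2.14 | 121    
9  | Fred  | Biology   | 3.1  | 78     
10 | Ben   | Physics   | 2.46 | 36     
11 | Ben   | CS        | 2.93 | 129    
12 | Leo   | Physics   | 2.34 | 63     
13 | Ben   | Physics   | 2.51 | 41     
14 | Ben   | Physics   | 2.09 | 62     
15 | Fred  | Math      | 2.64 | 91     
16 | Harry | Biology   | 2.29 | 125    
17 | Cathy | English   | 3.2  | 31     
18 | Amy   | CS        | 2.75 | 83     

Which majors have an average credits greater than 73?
SELECT major, AVG(credits)
FROM students
GROUP BY major
HAVING AVG(credits) > 73

Result:
  Biology: avg=92.60
  CS: avg=105.00
  Economics: avg=129.00
  Math: avg=85.00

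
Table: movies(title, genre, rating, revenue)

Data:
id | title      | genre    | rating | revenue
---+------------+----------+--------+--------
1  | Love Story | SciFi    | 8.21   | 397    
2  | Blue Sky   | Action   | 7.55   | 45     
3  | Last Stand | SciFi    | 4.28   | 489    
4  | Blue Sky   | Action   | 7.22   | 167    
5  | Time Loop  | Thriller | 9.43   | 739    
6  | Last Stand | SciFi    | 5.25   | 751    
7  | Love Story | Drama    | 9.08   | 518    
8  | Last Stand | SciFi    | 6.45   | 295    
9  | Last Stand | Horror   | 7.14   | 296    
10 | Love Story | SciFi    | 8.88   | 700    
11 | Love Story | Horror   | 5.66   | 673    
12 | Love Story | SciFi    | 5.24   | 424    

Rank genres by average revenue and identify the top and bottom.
SELECT genre, AVG(revenue)
FROM movies
GROUP BY genre
ORDER BY AVG(revenue)

All groups:
  Action: 106.00
  Horror: 484.50
  SciFi: 509.33
  Drama: 518.00
  Thriller: 739.00

Highest: Thriller (739.00)
Lowest: Action (106.00)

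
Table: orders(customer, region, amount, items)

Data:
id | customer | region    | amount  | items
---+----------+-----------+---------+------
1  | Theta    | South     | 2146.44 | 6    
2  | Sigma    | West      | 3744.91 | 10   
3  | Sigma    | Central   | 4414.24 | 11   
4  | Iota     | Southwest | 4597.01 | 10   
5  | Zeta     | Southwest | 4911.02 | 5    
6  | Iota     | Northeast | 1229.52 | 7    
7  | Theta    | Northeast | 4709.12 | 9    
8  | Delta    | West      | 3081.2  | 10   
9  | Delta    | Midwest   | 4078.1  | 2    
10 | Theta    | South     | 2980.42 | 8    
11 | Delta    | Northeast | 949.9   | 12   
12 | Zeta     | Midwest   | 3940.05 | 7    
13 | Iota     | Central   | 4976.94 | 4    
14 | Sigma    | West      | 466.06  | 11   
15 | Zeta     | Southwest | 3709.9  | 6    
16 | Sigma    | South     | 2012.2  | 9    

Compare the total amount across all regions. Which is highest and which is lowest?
SELECT region, SUM(amount)
FROM orders
GROUP BY region
ORDER BY SUM(amount)

All groups:
  Northeast: 6888.54
  South: 7139.06
  West: 7292.17
  Midwest: 8018.15
  Central: 9391.18
  Southwest: 13217.93

Highest: Southwest (13217.93)
Lowest: Northeast (6888.54)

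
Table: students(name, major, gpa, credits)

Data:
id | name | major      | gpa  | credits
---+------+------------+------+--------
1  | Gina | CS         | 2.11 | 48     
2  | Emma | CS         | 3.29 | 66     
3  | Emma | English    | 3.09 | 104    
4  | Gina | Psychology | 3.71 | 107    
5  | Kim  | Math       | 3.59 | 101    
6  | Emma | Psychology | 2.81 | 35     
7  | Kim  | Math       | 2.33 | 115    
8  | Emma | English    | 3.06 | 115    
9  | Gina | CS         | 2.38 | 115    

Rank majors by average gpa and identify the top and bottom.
SELECT major, AVG(gpa)
FROM students
GROUP BY major
ORDER BY AVG(gpa)

All groups:
  CS: 2.59
  Math: 2.96
  English: 3.08
  Psychology: 3.26

Highest: Psychology (3.26)
Lowest: CS (2.59)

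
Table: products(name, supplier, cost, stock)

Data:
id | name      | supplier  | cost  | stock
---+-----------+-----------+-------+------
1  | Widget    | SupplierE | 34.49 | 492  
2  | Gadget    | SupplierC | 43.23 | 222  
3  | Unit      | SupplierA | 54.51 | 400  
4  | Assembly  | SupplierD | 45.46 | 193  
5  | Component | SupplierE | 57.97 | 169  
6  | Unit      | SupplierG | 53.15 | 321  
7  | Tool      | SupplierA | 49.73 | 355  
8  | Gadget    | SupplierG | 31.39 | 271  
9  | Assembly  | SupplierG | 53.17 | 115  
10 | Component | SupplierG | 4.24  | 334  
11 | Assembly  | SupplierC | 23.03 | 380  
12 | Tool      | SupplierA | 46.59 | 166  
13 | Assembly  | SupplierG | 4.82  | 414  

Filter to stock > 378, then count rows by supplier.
SELECT supplier, COUNT(*)
FROM products
WHERE stock > 378
GROUP BY supplier

Note: WHERE filters rows before grouping.

Result:
  SupplierA: 1
  SupplierC: 1
  SupplierE: 1
  SupplierG: 1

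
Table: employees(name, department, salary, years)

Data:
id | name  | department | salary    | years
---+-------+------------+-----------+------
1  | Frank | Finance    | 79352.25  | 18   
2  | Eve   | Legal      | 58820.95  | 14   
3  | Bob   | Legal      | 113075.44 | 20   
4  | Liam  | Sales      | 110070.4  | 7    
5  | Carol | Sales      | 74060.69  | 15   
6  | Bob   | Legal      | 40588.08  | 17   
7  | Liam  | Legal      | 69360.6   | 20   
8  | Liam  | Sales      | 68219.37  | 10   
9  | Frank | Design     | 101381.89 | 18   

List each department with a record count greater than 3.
SELECT department, COUNT(*) as cnt
FROM employees
GROUP BY department
HAVING COUNT(*) > 3

Result:
  Legal: 4

Note: HAVING filters groups after aggregation, WHERE filters rows before.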